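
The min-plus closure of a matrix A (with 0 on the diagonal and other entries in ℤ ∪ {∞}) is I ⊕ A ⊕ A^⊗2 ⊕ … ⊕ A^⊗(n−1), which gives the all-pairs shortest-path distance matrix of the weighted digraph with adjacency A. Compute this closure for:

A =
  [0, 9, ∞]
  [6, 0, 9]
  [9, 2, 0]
Closure =
  [0, 9, 18]
  [6, 0, 9]
  [8, 2, 0]

This is the Floyd-Warshall all-pairs shortest-path computation. For each intermediate vertex k = 0, 1, …, 2, update dist[i][j] ← min(dist[i][j], dist[i][k] + dist[k][j]). The final matrix gives, for each (i, j), the minimum total weight of any directed path from i to j (possibly empty when i = j).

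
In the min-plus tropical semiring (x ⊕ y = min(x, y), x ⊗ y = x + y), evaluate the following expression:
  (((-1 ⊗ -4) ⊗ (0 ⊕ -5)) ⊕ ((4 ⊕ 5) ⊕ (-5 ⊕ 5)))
(((-1 ⊗ -4) ⊗ (0 ⊕ -5)) ⊕ ((4 ⊕ 5) ⊕ (-5 ⊕ 5))) = -10

Expand innermost to outermost. Recall ⊕ takes the minimum of its arguments and ⊗ takes their sum. Working out the expression (((-1 ⊗ -4) ⊗ (0 ⊕ -5)) ⊕ ((4 ⊕ 5) ⊕ (-5 ⊕ 5))) gives -10.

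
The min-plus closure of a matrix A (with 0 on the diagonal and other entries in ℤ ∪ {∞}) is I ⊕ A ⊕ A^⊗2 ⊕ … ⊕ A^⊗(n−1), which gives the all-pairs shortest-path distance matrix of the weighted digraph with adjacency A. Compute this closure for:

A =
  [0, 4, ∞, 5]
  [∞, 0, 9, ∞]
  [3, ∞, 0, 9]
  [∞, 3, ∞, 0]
Closure =
  [0, 4, 13, 5]
  [12, 0, 9, 17]
  [3, 7, 0, 8]
  [15, 3, 12, 0]

This is the Floyd-Warshall all-pairs shortest-path computation. For each intermediate vertex k = 0, 1, …, 3, update dist[i][j] ← min(dist[i][j], dist[i][k] + dist[k][j]). The final matrix gives, for each (i, j), the minimum total weight of any directed path from i to j (possibly empty when i = j).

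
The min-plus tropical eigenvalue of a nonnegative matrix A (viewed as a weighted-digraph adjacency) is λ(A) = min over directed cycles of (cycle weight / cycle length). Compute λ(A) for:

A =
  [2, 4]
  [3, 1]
λ(A) = 1

Enumerate directed cycles and compute their means (weight / length). Sample:
  cycle 0 → 0: weight = 2, length = 1, mean = 2/1 ≈ 2.000
  cycle 1 → 1: weight = 1, length = 1, mean = 1/1 ≈ 1.000
  cycle 0 → 1 → 0: weight = 7, length = 2, mean = 7/2 ≈ 3.500
  cycle 1 → 0 → 1: weight = 7, length = 2, mean = 7/2 ≈ 3.500
Minimum mean = 1.000, attained e.g. along the cycle 1 → 1 with weight 1 and length 1. So λ(A) = 1/1 = 1.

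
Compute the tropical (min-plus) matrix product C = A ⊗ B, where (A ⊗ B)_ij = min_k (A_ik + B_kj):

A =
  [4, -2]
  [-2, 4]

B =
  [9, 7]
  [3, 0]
A ⊗ B =
  [1, -2]
  [7, 4]

Apply the min-plus product entry-by-entry:
  C[0][0] = min over k of (A[0][0] + B[0][0] = 4 + 9 = 13, A[0][1] + B[1][0] = -2 + 3 = 1) = 1 (attained at k = 1)
  C[0][1] = min over k of (A[0][0] + B[0][1] = 4 + 7 = 11, A[0][1] + B[1][1] = -2 + 0 = -2) = -2 (attained at k = 1)
  C[1][0] = min over k of (A[1][0] + B[0][0] = -2 + 9 = 7, A[1][1] + B[1][0] = 4 + 3 = 7) = 7 (attained at k = 0)
  C[1][1] = min over k of (A[1][0] + B[0][1] = -2 + 7 = 5, A[1][1] + B[1][1] = 4 + 0 = 4) = 4 (attained at k = 1)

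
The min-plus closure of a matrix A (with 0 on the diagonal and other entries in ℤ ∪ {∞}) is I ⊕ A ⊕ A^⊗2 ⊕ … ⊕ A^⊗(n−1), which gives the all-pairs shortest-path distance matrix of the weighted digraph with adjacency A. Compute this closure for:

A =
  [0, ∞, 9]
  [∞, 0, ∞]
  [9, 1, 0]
Closure =
  [0, 10, 9]
  [∞, 0, ∞]
  [9, 1, 0]

This is the Floyd-Warshall all-pairs shortest-path computation. For each intermediate vertex k = 0, 1, …, 2, update dist[i][j] ← min(dist[i][j], dist[i][k] + dist[k][j]). The final matrix gives, for each (i, j), the minimum total weight of any directed path from i to j (possibly empty when i = j).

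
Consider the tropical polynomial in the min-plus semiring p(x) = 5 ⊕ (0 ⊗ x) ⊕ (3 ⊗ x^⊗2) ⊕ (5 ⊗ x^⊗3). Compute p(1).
p(1) = 1

A tropical monomial a ⊗ x^⊗i evaluates to a + i · x. Evaluating each term at x = 1:
  Term 0 contributes 5 + 0 · 1 = 5
  Term 1 contributes 0 + 1 · 1 = 1
  Term 2 contributes 3 + 2 · 1 = 5
  Term 3 contributes 5 + 3 · 1 = 8
p(1) = ⊕ of these = min[5, 1, 5, 8] = 1.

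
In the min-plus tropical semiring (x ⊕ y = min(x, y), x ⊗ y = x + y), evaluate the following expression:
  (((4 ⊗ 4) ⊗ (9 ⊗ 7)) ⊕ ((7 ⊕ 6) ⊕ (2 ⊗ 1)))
(((4 ⊗ 4) ⊗ (9 ⊗ 7)) ⊕ ((7 ⊕ 6) ⊕ (2 ⊗ 1))) = 3

Expand innermost to outermost. Recall ⊕ takes the minimum of its arguments and ⊗ takes their sum. Working out the expression (((4 ⊗ 4) ⊗ (9 ⊗ 7)) ⊕ ((7 ⊕ 6) ⊕ (2 ⊗ 1))) gives 3.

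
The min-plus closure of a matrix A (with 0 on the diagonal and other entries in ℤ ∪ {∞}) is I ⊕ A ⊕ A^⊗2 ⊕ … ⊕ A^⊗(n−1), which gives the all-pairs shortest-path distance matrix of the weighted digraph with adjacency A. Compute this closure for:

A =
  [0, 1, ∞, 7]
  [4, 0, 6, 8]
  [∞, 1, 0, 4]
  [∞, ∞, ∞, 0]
Closure =
  [0, 1, 7, 7]
  [4, 0, 6, 8]
  [5, 1, 0, 4]
  [∞, ∞, ∞, 0]

This is the Floyd-Warshall all-pairs shortest-path computation. For each intermediate vertex k = 0, 1, …, 3, update dist[i][j] ← min(dist[i][j], dist[i][k] + dist[k][j]). The final matrix gives, for each (i, j), the minimum total weight of any directed path from i to j (possibly empty when i = j).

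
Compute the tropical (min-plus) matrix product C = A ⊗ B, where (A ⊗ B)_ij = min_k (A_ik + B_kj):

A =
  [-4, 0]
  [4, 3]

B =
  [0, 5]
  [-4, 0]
A ⊗ B =
  [-4, 0]
  [-1, 3]

Apply the min-plus product entry-by-entry:
  C[0][0] = min over k of (A[0][0] + B[0][0] = -4 + 0 = -4, A[0][1] + B[1][0] = 0 + -4 = -4) = -4 (attained at k = 0)
  C[0][1] = min over k of (A[0][0] + B[0][1] = -4 + 5 = 1, A[0][1] + B[1][1] = 0 + 0 = 0) = 0 (attained at k = 1)
  C[1][0] = min over k of (A[1][0] + B[0][0] = 4 + 0 = 4, A[1][1] + B[1][0] = 3 + -4 = -1) = -1 (attained at k = 1)
  C[1][1] = min over k of (A[1][0] + B[0][1] = 4 + 5 = 9, A[1][1] + B[1][1] = 3 + 0 = 3) = 3 (attained at k = 1)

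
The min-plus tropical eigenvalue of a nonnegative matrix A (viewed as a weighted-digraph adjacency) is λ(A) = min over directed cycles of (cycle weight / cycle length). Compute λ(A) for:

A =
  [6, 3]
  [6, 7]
λ(A) = 9/2

Enumerate directed cycles and compute their means (weight / length). Sample:
  cycle 0 → 0: weight = 6, length = 1, mean = 6/1 ≈ 6.000
  cycle 1 → 1: weight = 7, length = 1, mean = 7/1 ≈ 7.000
  cycle 0 → 1 → 0: weight = 9, length = 2, mean = 9/2 ≈ 4.500
  cycle 1 → 0 → 1: weight = 9, length = 2, mean = 9/2 ≈ 4.500
Minimum mean = 4.500, attained e.g. along the cycle 0 → 1 → 0 with weight 9 and length 2. So λ(A) = 9/2 = 9/2.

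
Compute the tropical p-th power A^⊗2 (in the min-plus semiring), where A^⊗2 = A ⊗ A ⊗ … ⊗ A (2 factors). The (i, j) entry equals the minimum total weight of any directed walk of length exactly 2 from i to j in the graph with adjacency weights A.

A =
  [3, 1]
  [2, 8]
A^⊗2 =
  [3, 4]
  [5, 3]

Each entry (A^⊗2)_ij equals the minimum over all length-2 walks i = v_0 → v_1 → … → v_2 = j of Σ_t A[v_t][v_{t+1}]. For example, for (i, j) = (0, 1) we minimise over 2 possible intermediate vertex sequences; the minimum is 4, attained along the walk 0 → 0 → 1.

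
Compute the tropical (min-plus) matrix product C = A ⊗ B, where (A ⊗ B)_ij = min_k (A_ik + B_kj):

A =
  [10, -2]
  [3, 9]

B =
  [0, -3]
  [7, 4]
A ⊗ B =
  [5, 2]
  [3, 0]

Apply the min-plus product entry-by-entry:
  C[0][0] = min over k of (A[0][0] + B[0][0] = 10 + 0 = 10, A[0][1] + B[1][0] = -2 + 7 = 5) = 5 (attained at k = 1)
  C[0][1] = min over k of (A[0][0] + B[0][1] = 10 + -3 = 7, A[0][1] + B[1][1] = -2 + 4 = 2) = 2 (attained at k = 1)
  C[1][0] = min over k of (A[1][0] + B[0][0] = 3 + 0 = 3, A[1][1] + B[1][0] = 9 + 7 = 16) = 3 (attained at k = 0)
  C[1][1] = min over k of (A[1][0] + B[0][1] = 3 + -3 = 0, A[1][1] + B[1][1] = 9 + 4 = 13) = 0 (attained at k = 0)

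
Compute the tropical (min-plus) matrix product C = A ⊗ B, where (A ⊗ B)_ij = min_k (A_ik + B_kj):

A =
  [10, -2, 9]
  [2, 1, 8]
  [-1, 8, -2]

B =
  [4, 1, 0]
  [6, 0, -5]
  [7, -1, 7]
A ⊗ B =
  [4, -2, -7]
  [6, 1, -4]
  [3, -3, -1]

Apply the min-plus product entry-by-entry:
  C[0][0] = min over k of (A[0][0] + B[0][0] = 10 + 4 = 14, A[0][1] + B[1][0] = -2 + 6 = 4, A[0][2] + B[2][0] = 9 + 7 = 16) = 4 (attained at k = 1)
  C[0][1] = min over k of (A[0][0] + B[0][1] = 10 + 1 = 11, A[0][1] + B[1][1] = -2 + 0 = -2, A[0][2] + B[2][1] = 9 + -1 = 8) = -2 (attained at k = 1)
  C[0][2] = min over k of (A[0][0] + B[0][2] = 10 + 0 = 10, A[0][1] + B[1][2] = -2 + -5 = -7, A[0][2] + B[2][2] = 9 + 7 = 16) = -7 (attained at k = 1)
  C[1][0] = min over k of (A[1][0] + B[0][0] = 2 + 4 = 6, A[1][1] + B[1][0] = 1 + 6 = 7, A[1][2] + B[2][0] = 8 + 7 = 15) = 6 (attained at k = 0)
  C[1][1] = min over k of (A[1][0] + B[0][1] = 2 + 1 = 3, A[1][1] + B[1][1] = 1 + 0 = 1, A[1][2] + B[2][1] = 8 + -1 = 7) = 1 (attained at k = 1)
  C[1][2] = min over k of (A[1][0] + B[0][2] = 2 + 0 = 2, A[1][1] + B[1][2] = 1 + -5 = -4, A[1][2] + B[2][2] = 8 + 7 = 15) = -4 (attained at k = 1)
  C[2][0] = min over k of (A[2][0] + B[0][0] = -1 + 4 = 3, A[2][1] + B[1][0] = 8 + 6 = 14, A[2][2] + B[2][0] = -2 + 7 = 5) = 3 (attained at k = 0)
  C[2][1] = min over k of (A[2][0] + B[0][1] = -1 + 1 = 0, A[2][1] + B[1][1] = 8 + 0 = 8, A[2][2] + B[2][1] = -2 + -1 = -3) = -3 (attained at k = 2)
  C[2][2] = min over k of (A[2][0] + B[0][2] = -1 + 0 = -1, A[2][1] + B[1][2] = 8 + -5 = 3, A[2][2] + B[2][2] = -2 + 7 = 5) = -1 (attained at k = 0)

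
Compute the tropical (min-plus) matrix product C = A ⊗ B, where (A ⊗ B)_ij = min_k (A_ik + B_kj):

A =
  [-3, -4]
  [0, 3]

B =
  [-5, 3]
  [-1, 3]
A ⊗ B =
  [-8, -1]
  [-5, 3]

Apply the min-plus product entry-by-entry:
  C[0][0] = min over k of (A[0][0] + B[0][0] = -3 + -5 = -8, A[0][1] + B[1][0] = -4 + -1 = -5) = -8 (attained at k = 0)
  C[0][1] = min over k of (A[0][0] + B[0][1] = -3 + 3 = 0, A[0][1] + B[1][1] = -4 + 3 = -1) = -1 (attained at k = 1)
  C[1][0] = min over k of (A[1][0] + B[0][0] = 0 + -5 = -5, A[1][1] + B[1][0] = 3 + -1 = 2) = -5 (attained at k = 0)
  C[1][1] = min over k of (A[1][0] + B[0][1] = 0 + 3 = 3, A[1][1] + B[1][1] = 3 + 3 = 6) = 3 (attained at k = 0)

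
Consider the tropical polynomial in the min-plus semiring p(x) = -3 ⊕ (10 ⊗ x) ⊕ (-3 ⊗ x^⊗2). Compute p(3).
p(3) = -3

A tropical monomial a ⊗ x^⊗i evaluates to a + i · x. Evaluating each term at x = 3:
  Term 0 contributes -3 + 0 · 3 = -3
  Term 1 contributes 10 + 1 · 3 = 13
  Term 2 contributes -3 + 2 · 3 = 3
p(3) = ⊕ of these = min[-3, 13, 3] = -3.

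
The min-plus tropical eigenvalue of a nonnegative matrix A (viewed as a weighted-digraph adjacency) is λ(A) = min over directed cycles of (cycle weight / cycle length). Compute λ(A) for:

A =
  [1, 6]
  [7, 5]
λ(A) = 1

Enumerate directed cycles and compute their means (weight / length). Sample:
  cycle 0 → 0: weight = 1, length = 1, mean = 1/1 ≈ 1.000
  cycle 1 → 1: weight = 5, length = 1, mean = 5/1 ≈ 5.000
  cycle 0 → 1 → 0: weight = 13, length = 2, mean = 13/2 ≈ 6.500
  cycle 1 → 0 → 1: weight = 13, length = 2, mean = 13/2 ≈ 6.500
Minimum mean = 1.000, attained e.g. along the cycle 0 → 0 with weight 1 and length 1. So λ(A) = 1/1 = 1.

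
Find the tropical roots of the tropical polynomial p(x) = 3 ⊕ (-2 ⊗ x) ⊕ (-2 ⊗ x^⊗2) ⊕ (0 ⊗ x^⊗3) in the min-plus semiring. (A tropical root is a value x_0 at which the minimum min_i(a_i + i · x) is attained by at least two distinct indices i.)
Roots: {-2, 0, 5}

Each tropical root is a break point of the lower envelope of the lines y = a_i + i · x (there are 4 lines, with slopes 0, 1, ..., 3). Only the lines that attain the minimum somewhere contribute to roots; other lines are dominated. Here the surviving (envelope) indices are i = 3, i = 2, i = 1, i = 0.
Intersections between consecutive envelope lines give the roots: for adjacent envelope indices i < j the intersection is x = (a_i − a_j) / (j − i). Reading off the sorted break points: {-2, 0, 5}.
Verification: at each break x_0, at least two indices attain the minimum of min_i(a_i + i · x_0).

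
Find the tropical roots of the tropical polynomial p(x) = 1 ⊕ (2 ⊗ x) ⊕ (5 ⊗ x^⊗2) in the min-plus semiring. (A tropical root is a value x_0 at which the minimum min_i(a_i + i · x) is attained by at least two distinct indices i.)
Roots: {-3, -1}

Each tropical root is a break point of the lower envelope of the lines y = a_i + i · x (there are 3 lines, with slopes 0, 1, ..., 2). Only the lines that attain the minimum somewhere contribute to roots; other lines are dominated. Here the surviving (envelope) indices are i = 2, i = 1, i = 0.
Intersections between consecutive envelope lines give the roots: for adjacent envelope indices i < j the intersection is x = (a_i − a_j) / (j − i). Reading off the sorted break points: {-3, -1}.
Verification: at each break x_0, at least two indices attain the minimum of min_i(a_i + i · x_0).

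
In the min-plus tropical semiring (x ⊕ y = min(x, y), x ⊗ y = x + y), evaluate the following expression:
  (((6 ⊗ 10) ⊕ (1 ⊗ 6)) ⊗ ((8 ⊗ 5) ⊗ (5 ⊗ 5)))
(((6 ⊗ 10) ⊕ (1 ⊗ 6)) ⊗ ((8 ⊗ 5) ⊗ (5 ⊗ 5))) = 30

Expand innermost to outermost. Recall ⊕ takes the minimum of its arguments and ⊗ takes their sum. Working out the expression (((6 ⊗ 10) ⊕ (1 ⊗ 6)) ⊗ ((8 ⊗ 5) ⊗ (5 ⊗ 5))) gives 30.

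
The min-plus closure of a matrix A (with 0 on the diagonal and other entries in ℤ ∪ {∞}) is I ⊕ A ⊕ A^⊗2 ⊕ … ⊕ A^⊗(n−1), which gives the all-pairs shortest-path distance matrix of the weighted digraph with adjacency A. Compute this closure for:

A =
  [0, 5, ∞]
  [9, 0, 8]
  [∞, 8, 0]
Closure =
  [0, 5, 13]
  [9, 0, 8]
  [17, 8, 0]

This is the Floyd-Warshall all-pairs shortest-path computation. For each intermediate vertex k = 0, 1, …, 2, update dist[i][j] ← min(dist[i][j], dist[i][k] + dist[k][j]). The final matrix gives, for each (i, j), the minimum total weight of any directed path from i to j (possibly empty when i = j).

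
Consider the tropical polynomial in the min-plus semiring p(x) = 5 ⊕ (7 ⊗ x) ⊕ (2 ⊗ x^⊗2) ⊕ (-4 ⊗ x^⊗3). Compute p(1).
p(1) = -1

A tropical monomial a ⊗ x^⊗i evaluates to a + i · x. Evaluating each term at x = 1:
  Term 0 contributes 5 + 0 · 1 = 5
  Term 1 contributes 7 + 1 · 1 = 8
  Term 2 contributes 2 + 2 · 1 = 4
  Term 3 contributes -4 + 3 · 1 = -1
p(1) = ⊕ of these = min[5, 8, 4, -1] = -1.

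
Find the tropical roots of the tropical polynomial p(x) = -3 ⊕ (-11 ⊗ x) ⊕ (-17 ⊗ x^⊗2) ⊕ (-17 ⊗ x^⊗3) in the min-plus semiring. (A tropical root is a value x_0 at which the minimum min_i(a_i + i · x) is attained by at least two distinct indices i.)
Roots: {0, 6, 8}

Each tropical root is a break point of the lower envelope of the lines y = a_i + i · x (there are 4 lines, with slopes 0, 1, ..., 3). Only the lines that attain the minimum somewhere contribute to roots; other lines are dominated. Here the surviving (envelope) indices are i = 3, i = 2, i = 1, i = 0.
Intersections between consecutive envelope lines give the roots: for adjacent envelope indices i < j the intersection is x = (a_i − a_j) / (j − i). Reading off the sorted break points: {0, 6, 8}.
Verification: at each break x_0, at least two indices attain the minimum of min_i(a_i + i · x_0).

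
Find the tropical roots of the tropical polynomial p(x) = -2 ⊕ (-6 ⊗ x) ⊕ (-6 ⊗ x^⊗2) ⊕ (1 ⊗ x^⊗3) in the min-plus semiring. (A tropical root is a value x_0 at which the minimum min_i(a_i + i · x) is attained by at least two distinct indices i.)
Roots: {-7, 0, 4}

Each tropical root is a break point of the lower envelope of the lines y = a_i + i · x (there are 4 lines, with slopes 0, 1, ..., 3). Only the lines that attain the minimum somewhere contribute to roots; other lines are dominated. Here the surviving (envelope) indices are i = 3, i = 2, i = 1, i = 0.
Intersections between consecutive envelope lines give the roots: for adjacent envelope indices i < j the intersection is x = (a_i − a_j) / (j − i). Reading off the sorted break points: {-7, 0, 4}.
Verification: at each break x_0, at least two indices attain the minimum of min_i(a_i + i · x_0).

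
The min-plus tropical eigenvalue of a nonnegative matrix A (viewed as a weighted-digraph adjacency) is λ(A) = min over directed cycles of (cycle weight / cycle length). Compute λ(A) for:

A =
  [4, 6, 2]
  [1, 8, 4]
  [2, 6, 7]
λ(A) = 2

Enumerate directed cycles and compute their means (weight / length). Sample:
  cycle 0 → 0: weight = 4, length = 1, mean = 4/1 ≈ 4.000
  cycle 1 → 1: weight = 8, length = 1, mean = 8/1 ≈ 8.000
  cycle 2 → 2: weight = 7, length = 1, mean = 7/1 ≈ 7.000
  cycle 0 → 1 → 0: weight = 7, length = 2, mean = 7/2 ≈ 3.500
  cycle 0 → 2 → 0: weight = 4, length = 2, mean = 4/2 ≈ 2.000
  cycle 1 → 0 → 1: weight = 7, length = 2, mean = 7/2 ≈ 3.500
Minimum mean = 2.000, attained e.g. along the cycle 0 → 2 → 0 with weight 4 and length 2. So λ(A) = 4/2 = 2.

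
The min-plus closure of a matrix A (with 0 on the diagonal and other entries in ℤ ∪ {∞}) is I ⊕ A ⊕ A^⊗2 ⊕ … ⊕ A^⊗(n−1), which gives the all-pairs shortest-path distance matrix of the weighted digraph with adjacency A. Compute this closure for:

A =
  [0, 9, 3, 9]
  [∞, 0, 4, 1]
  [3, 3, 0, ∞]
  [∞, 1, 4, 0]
Closure =
  [0, 6, 3, 7]
  [7, 0, 4, 1]
  [3, 3, 0, 4]
  [7, 1, 4, 0]

This is the Floyd-Warshall all-pairs shortest-path computation. For each intermediate vertex k = 0, 1, …, 3, update dist[i][j] ← min(dist[i][j], dist[i][k] + dist[k][j]). The final matrix gives, for each (i, j), the minimum total weight of any directed path from i to j (possibly empty when i = j).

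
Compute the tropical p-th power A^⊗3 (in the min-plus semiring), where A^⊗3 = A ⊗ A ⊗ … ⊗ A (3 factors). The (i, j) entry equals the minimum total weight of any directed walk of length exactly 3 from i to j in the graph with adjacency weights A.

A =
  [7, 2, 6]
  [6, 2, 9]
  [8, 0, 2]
A^⊗3 =
  [10, 6, 10]
  [10, 6, 13]
  [8, 4, 6]

Each entry (A^⊗3)_ij equals the minimum over all length-3 walks i = v_0 → v_1 → … → v_3 = j of Σ_t A[v_t][v_{t+1}]. For example, for (i, j) = (0, 2) we minimise over 9 possible intermediate vertex sequences; the minimum is 10, attained along the walk 0 → 2 → 2 → 2.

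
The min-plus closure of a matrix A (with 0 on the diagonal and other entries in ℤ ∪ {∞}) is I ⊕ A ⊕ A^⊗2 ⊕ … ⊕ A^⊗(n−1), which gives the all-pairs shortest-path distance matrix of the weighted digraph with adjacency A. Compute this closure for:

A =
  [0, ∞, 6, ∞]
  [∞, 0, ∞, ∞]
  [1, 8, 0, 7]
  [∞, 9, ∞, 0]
Closure =
  [0, 14, 6, 13]
  [∞, 0, ∞, ∞]
  [1, 8, 0, 7]
  [∞, 9, ∞, 0]

This is the Floyd-Warshall all-pairs shortest-path computation. For each intermediate vertex k = 0, 1, …, 3, update dist[i][j] ← min(dist[i][j], dist[i][k] + dist[k][j]). The final matrix gives, for each (i, j), the minimum total weight of any directed path from i to j (possibly empty when i = j).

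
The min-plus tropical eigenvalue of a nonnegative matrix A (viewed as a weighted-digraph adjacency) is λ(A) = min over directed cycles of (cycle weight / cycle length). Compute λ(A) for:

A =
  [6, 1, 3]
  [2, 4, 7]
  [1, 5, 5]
λ(A) = 3/2

Enumerate directed cycles and compute their means (weight / length). Sample:
  cycle 0 → 0: weight = 6, length = 1, mean = 6/1 ≈ 6.000
  cycle 1 → 1: weight = 4, length = 1, mean = 4/1 ≈ 4.000
  cycle 2 → 2: weight = 5, length = 1, mean = 5/1 ≈ 5.000
  cycle 0 → 1 → 0: weight = 3, length = 2, mean = 3/2 ≈ 1.500
  cycle 0 → 2 → 0: weight = 4, length = 2, mean = 4/2 ≈ 2.000
  cycle 1 → 0 → 1: weight = 3, length = 2, mean = 3/2 ≈ 1.500
Minimum mean = 1.500, attained e.g. along the cycle 0 → 1 → 0 with weight 3 and length 2. So λ(A) = 3/2 = 3/2.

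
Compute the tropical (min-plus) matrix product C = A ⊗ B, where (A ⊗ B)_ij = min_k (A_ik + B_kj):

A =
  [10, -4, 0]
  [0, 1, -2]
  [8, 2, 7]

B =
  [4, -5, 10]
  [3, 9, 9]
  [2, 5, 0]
A ⊗ B =
  [-1, 5, 0]
  [0, -5, -2]
  [5, 3, 7]

Apply the min-plus product entry-by-entry:
  C[0][0] = min over k of (A[0][0] + B[0][0] = 10 + 4 = 14, A[0][1] + B[1][0] = -4 + 3 = -1, A[0][2] + B[2][0] = 0 + 2 = 2) = -1 (attained at k = 1)
  C[0][1] = min over k of (A[0][0] + B[0][1] = 10 + -5 = 5, A[0][1] + B[1][1] = -4 + 9 = 5, A[0][2] + B[2][1] = 0 + 5 = 5) = 5 (attained at k = 0)
  C[0][2] = min over k of (A[0][0] + B[0][2] = 10 + 10 = 20, A[0][1] + B[1][2] = -4 + 9 = 5, A[0][2] + B[2][2] = 0 + 0 = 0) = 0 (attained at k = 2)
  C[1][0] = min over k of (A[1][0] + B[0][0] = 0 + 4 = 4, A[1][1] + B[1][0] = 1 + 3 = 4, A[1][2] + B[2][0] = -2 + 2 = 0) = 0 (attained at k = 2)
  C[1][1] = min over k of (A[1][0] + B[0][1] = 0 + -5 = -5, A[1][1] + B[1][1] = 1 + 9 = 10, A[1][2] + B[2][1] = -2 + 5 = 3) = -5 (attained at k = 0)
  C[1][2] = min over k of (A[1][0] + B[0][2] = 0 + 10 = 10, A[1][1] + B[1][2] = 1 + 9 = 10, A[1][2] + B[2][2] = -2 + 0 = -2) = -2 (attained at k = 2)
  C[2][0] = min over k of (A[2][0] + B[0][0] = 8 + 4 = 12, A[2][1] + B[1][0] = 2 + 3 = 5, A[2][2] + B[2][0] = 7 + 2 = 9) = 5 (attained at k = 1)
  C[2][1] = min over k of (A[2][0] + B[0][1] = 8 + -5 = 3, A[2][1] + B[1][1] = 2 + 9 = 11, A[2][2] + B[2][1] = 7 + 5 = 12) = 3 (attained at k = 0)
  C[2][2] = min over k of (A[2][0] + B[0][2] = 8 + 10 = 18, A[2][1] + B[1][2] = 2 + 9 = 11, A[2][2] + B[2][2] = 7 + 0 = 7) = 7 (attained at k = 2)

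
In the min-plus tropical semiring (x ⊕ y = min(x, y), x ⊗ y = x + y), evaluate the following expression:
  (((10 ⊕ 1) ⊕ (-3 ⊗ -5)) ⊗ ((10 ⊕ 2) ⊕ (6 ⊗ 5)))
(((10 ⊕ 1) ⊕ (-3 ⊗ -5)) ⊗ ((10 ⊕ 2) ⊕ (6 ⊗ 5))) = -6

Expand innermost to outermost. Recall ⊕ takes the minimum of its arguments and ⊗ takes their sum. Working out the expression (((10 ⊕ 1) ⊕ (-3 ⊗ -5)) ⊗ ((10 ⊕ 2) ⊕ (6 ⊗ 5))) gives -6.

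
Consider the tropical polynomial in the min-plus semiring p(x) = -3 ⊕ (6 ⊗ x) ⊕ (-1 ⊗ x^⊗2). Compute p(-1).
p(-1) = -3

A tropical monomial a ⊗ x^⊗i evaluates to a + i · x. Evaluating each term at x = -1:
  Term 0 contributes -3 + 0 · -1 = -3
  Term 1 contributes 6 + 1 · -1 = 5
  Term 2 contributes -1 + 2 · -1 = -3
p(-1) = ⊕ of these = min[-3, 5, -3] = -3.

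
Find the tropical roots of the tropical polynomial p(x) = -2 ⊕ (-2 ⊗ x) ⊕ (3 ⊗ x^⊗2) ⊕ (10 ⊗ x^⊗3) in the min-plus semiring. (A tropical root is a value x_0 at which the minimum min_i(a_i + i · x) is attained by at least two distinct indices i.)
Roots: {-7, -5, 0}

Each tropical root is a break point of the lower envelope of the lines y = a_i + i · x (there are 4 lines, with slopes 0, 1, ..., 3). Only the lines that attain the minimum somewhere contribute to roots; other lines are dominated. Here the surviving (envelope) indices are i = 3, i = 2, i = 1, i = 0.
Intersections between consecutive envelope lines give the roots: for adjacent envelope indices i < j the intersection is x = (a_i − a_j) / (j − i). Reading off the sorted break points: {-7, -5, 0}.
Verification: at each break x_0, at least two indices attain the minimum of min_i(a_i + i · x_0).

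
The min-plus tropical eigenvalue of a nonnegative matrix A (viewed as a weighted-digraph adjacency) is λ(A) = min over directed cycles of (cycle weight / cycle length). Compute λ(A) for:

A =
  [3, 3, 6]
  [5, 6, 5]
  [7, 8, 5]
λ(A) = 3

Enumerate directed cycles and compute their means (weight / length). Sample:
  cycle 0 → 0: weight = 3, length = 1, mean = 3/1 ≈ 3.000
  cycle 1 → 1: weight = 6, length = 1, mean = 6/1 ≈ 6.000
  cycle 2 → 2: weight = 5, length = 1, mean = 5/1 ≈ 5.000
  cycle 0 → 1 → 0: weight = 8, length = 2, mean = 8/2 ≈ 4.000
  cycle 0 → 2 → 0: weight = 13, length = 2, mean = 13/2 ≈ 6.500
  cycle 1 → 0 → 1: weight = 8, length = 2, mean = 8/2 ≈ 4.000
Minimum mean = 3.000, attained e.g. along the cycle 0 → 0 with weight 3 and length 1. So λ(A) = 3/1 = 3.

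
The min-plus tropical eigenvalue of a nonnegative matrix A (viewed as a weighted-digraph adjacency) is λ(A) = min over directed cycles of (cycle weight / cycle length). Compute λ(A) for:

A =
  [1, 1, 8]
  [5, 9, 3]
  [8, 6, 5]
λ(A) = 1

Enumerate directed cycles and compute their means (weight / length). Sample:
  cycle 0 → 0: weight = 1, length = 1, mean = 1/1 ≈ 1.000
  cycle 1 → 1: weight = 9, length = 1, mean = 9/1 ≈ 9.000
  cycle 2 → 2: weight = 5, length = 1, mean = 5/1 ≈ 5.000
  cycle 0 → 1 → 0: weight = 6, length = 2, mean = 6/2 ≈ 3.000
  cycle 0 → 2 → 0: weight = 16, length = 2, mean = 16/2 ≈ 8.000
  cycle 1 → 0 → 1: weight = 6, length = 2, mean = 6/2 ≈ 3.000
Minimum mean = 1.000, attained e.g. along the cycle 0 → 0 with weight 1 and length 1. So λ(A) = 1/1 = 1.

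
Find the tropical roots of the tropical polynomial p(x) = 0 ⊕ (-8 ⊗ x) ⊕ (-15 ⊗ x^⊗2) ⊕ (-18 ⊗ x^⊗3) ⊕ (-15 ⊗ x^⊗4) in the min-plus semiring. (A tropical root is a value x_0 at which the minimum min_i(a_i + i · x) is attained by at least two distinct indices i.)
Roots: {-3, 3, 7, 8}

Each tropical root is a break point of the lower envelope of the lines y = a_i + i · x (there are 5 lines, with slopes 0, 1, ..., 4). Only the lines that attain the minimum somewhere contribute to roots; other lines are dominated. Here the surviving (envelope) indices are i = 4, i = 3, i = 2, i = 1, i = 0.
Intersections between consecutive envelope lines give the roots: for adjacent envelope indices i < j the intersection is x = (a_i − a_j) / (j − i). Reading off the sorted break points: {-3, 3, 7, 8}.
Verification: at each break x_0, at least two indices attain the minimum of min_i(a_i + i · x_0).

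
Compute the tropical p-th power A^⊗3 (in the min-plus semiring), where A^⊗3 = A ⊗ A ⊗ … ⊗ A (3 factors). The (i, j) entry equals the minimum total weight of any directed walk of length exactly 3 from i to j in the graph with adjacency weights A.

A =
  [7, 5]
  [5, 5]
A^⊗3 =
  [15, 15]
  [15, 15]

Each entry (A^⊗3)_ij equals the minimum over all length-3 walks i = v_0 → v_1 → … → v_3 = j of Σ_t A[v_t][v_{t+1}]. For example, for (i, j) = (0, 1) we minimise over 4 possible intermediate vertex sequences; the minimum is 15, attained along the walk 0 → 1 → 0 → 1.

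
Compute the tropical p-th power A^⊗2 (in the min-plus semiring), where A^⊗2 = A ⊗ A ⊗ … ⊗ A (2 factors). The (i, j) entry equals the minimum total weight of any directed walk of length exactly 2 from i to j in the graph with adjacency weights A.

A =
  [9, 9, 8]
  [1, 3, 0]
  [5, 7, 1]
A^⊗2 =
  [10, 12, 9]
  [4, 6, 1]
  [6, 8, 2]

Each entry (A^⊗2)_ij equals the minimum over all length-2 walks i = v_0 → v_1 → … → v_2 = j of Σ_t A[v_t][v_{t+1}]. For example, for (i, j) = (0, 2) we minimise over 3 possible intermediate vertex sequences; the minimum is 9, attained along the walk 0 → 1 → 2.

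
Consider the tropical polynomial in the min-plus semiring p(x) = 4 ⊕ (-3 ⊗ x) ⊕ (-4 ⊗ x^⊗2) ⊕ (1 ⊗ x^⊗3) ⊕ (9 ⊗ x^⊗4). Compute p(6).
p(6) = 3

A tropical monomial a ⊗ x^⊗i evaluates to a + i · x. Evaluating each term at x = 6:
  Term 0 contributes 4 + 0 · 6 = 4
  Term 1 contributes -3 + 1 · 6 = 3
  Term 2 contributes -4 + 2 · 6 = 8
  Term 3 contributes 1 + 3 · 6 = 19
  Term 4 contributes 9 + 4 · 6 = 33
p(6) = ⊕ of these = min[4, 3, 8, 19, 33] = 3.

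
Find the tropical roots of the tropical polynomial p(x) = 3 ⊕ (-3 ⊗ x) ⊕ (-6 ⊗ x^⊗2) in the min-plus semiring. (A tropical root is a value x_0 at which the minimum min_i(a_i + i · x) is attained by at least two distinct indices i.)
Roots: {3, 6}

Each tropical root is a break point of the lower envelope of the lines y = a_i + i · x (there are 3 lines, with slopes 0, 1, ..., 2). Only the lines that attain the minimum somewhere contribute to roots; other lines are dominated. Here the surviving (envelope) indices are i = 2, i = 1, i = 0.
Intersections between consecutive envelope lines give the roots: for adjacent envelope indices i < j the intersection is x = (a_i − a_j) / (j − i). Reading off the sorted break points: {3, 6}.
Verification: at each break x_0, at least two indices attain the minimum of min_i(a_i + i · x_0).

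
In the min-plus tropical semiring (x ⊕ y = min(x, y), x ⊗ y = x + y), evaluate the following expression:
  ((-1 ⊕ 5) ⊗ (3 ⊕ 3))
((-1 ⊕ 5) ⊗ (3 ⊕ 3)) = 2

Expand innermost to outermost. Recall ⊕ takes the minimum of its arguments and ⊗ takes their sum. Working out the expression ((-1 ⊕ 5) ⊗ (3 ⊕ 3)) gives 2.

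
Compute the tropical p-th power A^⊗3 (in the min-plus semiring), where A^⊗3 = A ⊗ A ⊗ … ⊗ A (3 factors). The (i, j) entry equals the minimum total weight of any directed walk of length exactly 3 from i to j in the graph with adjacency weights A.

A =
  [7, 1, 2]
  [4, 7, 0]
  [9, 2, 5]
A^⊗3 =
  [8, 3, 4]
  [6, 7, 2]
  [11, 4, 7]

Each entry (A^⊗3)_ij equals the minimum over all length-3 walks i = v_0 → v_1 → … → v_3 = j of Σ_t A[v_t][v_{t+1}]. For example, for (i, j) = (0, 2) we minimise over 9 possible intermediate vertex sequences; the minimum is 4, attained along the walk 0 → 2 → 1 → 2.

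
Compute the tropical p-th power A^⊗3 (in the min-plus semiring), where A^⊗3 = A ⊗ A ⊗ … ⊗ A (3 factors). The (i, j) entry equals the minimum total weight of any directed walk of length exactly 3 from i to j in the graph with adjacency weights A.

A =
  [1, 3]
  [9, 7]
A^⊗3 =
  [3, 5]
  [11, 13]

Each entry (A^⊗3)_ij equals the minimum over all length-3 walks i = v_0 → v_1 → … → v_3 = j of Σ_t A[v_t][v_{t+1}]. For example, for (i, j) = (0, 1) we minimise over 4 possible intermediate vertex sequences; the minimum is 5, attained along the walk 0 → 0 → 0 → 1.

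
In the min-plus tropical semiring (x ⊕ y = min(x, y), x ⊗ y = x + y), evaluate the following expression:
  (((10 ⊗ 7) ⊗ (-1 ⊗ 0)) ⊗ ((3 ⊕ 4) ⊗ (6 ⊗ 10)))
(((10 ⊗ 7) ⊗ (-1 ⊗ 0)) ⊗ ((3 ⊕ 4) ⊗ (6 ⊗ 10))) = 35

Expand innermost to outermost. Recall ⊕ takes the minimum of its arguments and ⊗ takes their sum. Working out the expression (((10 ⊗ 7) ⊗ (-1 ⊗ 0)) ⊗ ((3 ⊕ 4) ⊗ (6 ⊗ 10))) gives 35.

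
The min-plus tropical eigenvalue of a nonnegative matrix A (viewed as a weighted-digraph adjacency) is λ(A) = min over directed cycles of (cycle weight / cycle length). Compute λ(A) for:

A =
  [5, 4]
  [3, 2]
λ(A) = 2

Enumerate directed cycles and compute their means (weight / length). Sample:
  cycle 0 → 0: weight = 5, length = 1, mean = 5/1 ≈ 5.000
  cycle 1 → 1: weight = 2, length = 1, mean = 2/1 ≈ 2.000
  cycle 0 → 1 → 0: weight = 7, length = 2, mean = 7/2 ≈ 3.500
  cycle 1 → 0 → 1: weight = 7, length = 2, mean = 7/2 ≈ 3.500
Minimum mean = 2.000, attained e.g. along the cycle 1 → 1 with weight 2 and length 1. So λ(A) = 2/1 = 2.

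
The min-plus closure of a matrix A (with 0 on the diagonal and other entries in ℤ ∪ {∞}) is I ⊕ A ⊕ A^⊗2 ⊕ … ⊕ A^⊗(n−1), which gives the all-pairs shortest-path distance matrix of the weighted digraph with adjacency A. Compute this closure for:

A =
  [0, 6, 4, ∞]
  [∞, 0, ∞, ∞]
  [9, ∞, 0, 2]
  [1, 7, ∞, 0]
Closure =
  [0, 6, 4, 6]
  [∞, 0, ∞, ∞]
  [3, 9, 0, 2]
  [1, 7, 5, 0]

This is the Floyd-Warshall all-pairs shortest-path computation. For each intermediate vertex k = 0, 1, …, 3, update dist[i][j] ← min(dist[i][j], dist[i][k] + dist[k][j]). The final matrix gives, for each (i, j), the minimum total weight of any directed path from i to j (possibly empty when i = j).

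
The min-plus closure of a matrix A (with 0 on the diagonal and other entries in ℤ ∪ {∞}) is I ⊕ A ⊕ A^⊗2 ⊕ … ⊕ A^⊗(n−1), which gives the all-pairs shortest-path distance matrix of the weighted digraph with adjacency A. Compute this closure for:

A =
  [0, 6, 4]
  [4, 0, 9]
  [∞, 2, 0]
Closure =
  [0, 6, 4]
  [4, 0, 8]
  [6, 2, 0]

This is the Floyd-Warshall all-pairs shortest-path computation. For each intermediate vertex k = 0, 1, …, 2, update dist[i][j] ← min(dist[i][j], dist[i][k] + dist[k][j]). The final matrix gives, for each (i, j), the minimum total weight of any directed path from i to j (possibly empty when i = j).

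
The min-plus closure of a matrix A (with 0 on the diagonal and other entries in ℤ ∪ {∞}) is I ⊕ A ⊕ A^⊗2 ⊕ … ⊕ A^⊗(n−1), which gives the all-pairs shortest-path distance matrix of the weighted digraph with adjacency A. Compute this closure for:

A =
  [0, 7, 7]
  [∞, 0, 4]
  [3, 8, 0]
Closure =
  [0, 7, 7]
  [7, 0, 4]
  [3, 8, 0]

This is the Floyd-Warshall all-pairs shortest-path computation. For each intermediate vertex k = 0, 1, …, 2, update dist[i][j] ← min(dist[i][j], dist[i][k] + dist[k][j]). The final matrix gives, for each (i, j), the minimum total weight of any directed path from i to j (possibly empty when i = j).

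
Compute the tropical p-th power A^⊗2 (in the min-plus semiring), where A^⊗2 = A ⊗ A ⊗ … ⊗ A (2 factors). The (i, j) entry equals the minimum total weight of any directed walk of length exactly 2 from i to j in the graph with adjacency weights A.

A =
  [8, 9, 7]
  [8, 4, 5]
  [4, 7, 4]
A^⊗2 =
  [11, 13, 11]
  [9, 8, 9]
  [8, 11, 8]

Each entry (A^⊗2)_ij equals the minimum over all length-2 walks i = v_0 → v_1 → … → v_2 = j of Σ_t A[v_t][v_{t+1}]. For example, for (i, j) = (0, 2) we minimise over 3 possible intermediate vertex sequences; the minimum is 11, attained along the walk 0 → 2 → 2.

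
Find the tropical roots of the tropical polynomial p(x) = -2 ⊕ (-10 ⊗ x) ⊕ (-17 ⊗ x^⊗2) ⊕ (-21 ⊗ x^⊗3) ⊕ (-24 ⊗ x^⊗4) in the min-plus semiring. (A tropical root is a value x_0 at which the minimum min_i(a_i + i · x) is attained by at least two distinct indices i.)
Roots: {3, 4, 7, 8}

Each tropical root is a break point of the lower envelope of the lines y = a_i + i · x (there are 5 lines, with slopes 0, 1, ..., 4). Only the lines that attain the minimum somewhere contribute to roots; other lines are dominated. Here the surviving (envelope) indices are i = 4, i = 3, i = 2, i = 1, i = 0.
Intersections between consecutive envelope lines give the roots: for adjacent envelope indices i < j the intersection is x = (a_i − a_j) / (j − i). Reading off the sorted break points: {3, 4, 7, 8}.
Verification: at each break x_0, at least two indices attain the minimum of min_i(a_i + i · x_0).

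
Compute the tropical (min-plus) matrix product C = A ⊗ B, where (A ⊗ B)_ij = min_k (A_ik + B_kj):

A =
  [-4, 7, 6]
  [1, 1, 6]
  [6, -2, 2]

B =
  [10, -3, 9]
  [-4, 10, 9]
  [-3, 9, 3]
A ⊗ B =
  [3, -7, 5]
  [-3, -2, 9]
  [-6, 3, 5]

Apply the min-plus product entry-by-entry:
  C[0][0] = min over k of (A[0][0] + B[0][0] = -4 + 10 = 6, A[0][1] + B[1][0] = 7 + -4 = 3, A[0][2] + B[2][0] = 6 + -3 = 3) = 3 (attained at k = 1)
  C[0][1] = min over k of (A[0][0] + B[0][1] = -4 + -3 = -7, A[0][1] + B[1][1] = 7 + 10 = 17, A[0][2] + B[2][1] = 6 + 9 = 15) = -7 (attained at k = 0)
  C[0][2] = min over k of (A[0][0] + B[0][2] = -4 + 9 = 5, A[0][1] + B[1][2] = 7 + 9 = 16, A[0][2] + B[2][2] = 6 + 3 = 9) = 5 (attained at k = 0)
  C[1][0] = min over k of (A[1][0] + B[0][0] = 1 + 10 = 11, A[1][1] + B[1][0] = 1 + -4 = -3, A[1][2] + B[2][0] = 6 + -3 = 3) = -3 (attained at k = 1)
  C[1][1] = min over k of (A[1][0] + B[0][1] = 1 + -3 = -2, A[1][1] + B[1][1] = 1 + 10 = 11, A[1][2] + B[2][1] = 6 + 9 = 15) = -2 (attained at k = 0)
  C[1][2] = min over k of (A[1][0] + B[0][2] = 1 + 9 = 10, A[1][1] + B[1][2] = 1 + 9 = 10, A[1][2] + B[2][2] = 6 + 3 = 9) = 9 (attained at k = 2)
  C[2][0] = min over k of (A[2][0] + B[0][0] = 6 + 10 = 16, A[2][1] + B[1][0] = -2 + -4 = -6, A[2][2] + B[2][0] = 2 + -3 = -1) = -6 (attained at k = 1)
  C[2][1] = min over k of (A[2][0] + B[0][1] = 6 + -3 = 3, A[2][1] + B[1][1] = -2 + 10 = 8, A[2][2] + B[2][1] = 2 + 9 = 11) = 3 (attained at k = 0)
  C[2][2] = min over k of (A[2][0] + B[0][2] = 6 + 9 = 15, A[2][1] + B[1][2] = -2 + 9 = 7, A[2][2] + B[2][2] = 2 + 3 = 5) = 5 (attained at k = 2)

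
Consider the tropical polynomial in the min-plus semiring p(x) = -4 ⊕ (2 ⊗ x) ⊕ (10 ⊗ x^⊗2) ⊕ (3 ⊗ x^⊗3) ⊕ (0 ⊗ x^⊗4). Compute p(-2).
p(-2) = -8

A tropical monomial a ⊗ x^⊗i evaluates to a + i · x. Evaluating each term at x = -2:
  Term 0 contributes -4 + 0 · -2 = -4
  Term 1 contributes 2 + 1 · -2 = 0
  Term 2 contributes 10 + 2 · -2 = 6
  Term 3 contributes 3 + 3 · -2 = -3
  Term 4 contributes 0 + 4 · -2 = -8
p(-2) = ⊕ of these = min[-4, 0, 6, -3, -8] = -8.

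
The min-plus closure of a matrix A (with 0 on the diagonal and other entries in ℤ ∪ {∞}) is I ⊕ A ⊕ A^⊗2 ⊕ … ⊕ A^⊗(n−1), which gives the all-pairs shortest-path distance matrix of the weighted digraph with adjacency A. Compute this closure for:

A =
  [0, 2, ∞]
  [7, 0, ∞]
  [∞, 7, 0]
Closure =
  [0, 2, ∞]
  [7, 0, ∞]
  [14, 7, 0]

This is the Floyd-Warshall all-pairs shortest-path computation. For each intermediate vertex k = 0, 1, …, 2, update dist[i][j] ← min(dist[i][j], dist[i][k] + dist[k][j]). The final matrix gives, for each (i, j), the minimum total weight of any directed path from i to j (possibly empty when i = j).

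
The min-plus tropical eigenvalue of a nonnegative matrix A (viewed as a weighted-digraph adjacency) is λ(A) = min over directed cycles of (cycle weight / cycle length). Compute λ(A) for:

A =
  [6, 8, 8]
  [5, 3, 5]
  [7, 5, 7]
λ(A) = 3

Enumerate directed cycles and compute their means (weight / length). Sample:
  cycle 0 → 0: weight = 6, length = 1, mean = 6/1 ≈ 6.000
  cycle 1 → 1: weight = 3, length = 1, mean = 3/1 ≈ 3.000
  cycle 2 → 2: weight = 7, length = 1, mean = 7/1 ≈ 7.000
  cycle 0 → 1 → 0: weight = 13, length = 2, mean = 13/2 ≈ 6.500
  cycle 0 → 2 → 0: weight = 15, length = 2, mean = 15/2 ≈ 7.500
  cycle 1 → 0 → 1: weight = 13, length = 2, mean = 13/2 ≈ 6.500
Minimum mean = 3.000, attained e.g. along the cycle 1 → 1 with weight 3 and length 1. So λ(A) = 3/1 = 3.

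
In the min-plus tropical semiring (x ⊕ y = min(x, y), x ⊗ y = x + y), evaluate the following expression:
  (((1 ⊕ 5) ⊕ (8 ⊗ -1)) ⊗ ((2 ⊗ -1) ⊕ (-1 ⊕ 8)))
(((1 ⊕ 5) ⊕ (8 ⊗ -1)) ⊗ ((2 ⊗ -1) ⊕ (-1 ⊕ 8))) = 0

Expand innermost to outermost. Recall ⊕ takes the minimum of its arguments and ⊗ takes their sum. Working out the expression (((1 ⊕ 5) ⊕ (8 ⊗ -1)) ⊗ ((2 ⊗ -1) ⊕ (-1 ⊕ 8))) gives 0.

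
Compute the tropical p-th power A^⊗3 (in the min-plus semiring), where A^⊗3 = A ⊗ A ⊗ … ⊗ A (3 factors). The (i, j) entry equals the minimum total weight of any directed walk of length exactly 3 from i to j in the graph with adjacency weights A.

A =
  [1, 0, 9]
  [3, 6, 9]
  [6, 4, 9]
A^⊗3 =
  [3, 2, 10]
  [5, 4, 12]
  [8, 7, 15]

Each entry (A^⊗3)_ij equals the minimum over all length-3 walks i = v_0 → v_1 → … → v_3 = j of Σ_t A[v_t][v_{t+1}]. For example, for (i, j) = (0, 2) we minimise over 9 possible intermediate vertex sequences; the minimum is 10, attained along the walk 0 → 0 → 1 → 2.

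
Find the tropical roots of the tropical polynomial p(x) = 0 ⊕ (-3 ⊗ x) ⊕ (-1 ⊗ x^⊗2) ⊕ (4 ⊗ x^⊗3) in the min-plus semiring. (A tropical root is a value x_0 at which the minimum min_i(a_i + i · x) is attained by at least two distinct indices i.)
Roots: {-5, -2, 3}

Each tropical root is a break point of the lower envelope of the lines y = a_i + i · x (there are 4 lines, with slopes 0, 1, ..., 3). Only the lines that attain the minimum somewhere contribute to roots; other lines are dominated. Here the surviving (envelope) indices are i = 3, i = 2, i = 1, i = 0.
Intersections between consecutive envelope lines give the roots: for adjacent envelope indices i < j the intersection is x = (a_i − a_j) / (j − i). Reading off the sorted break points: {-5, -2, 3}.
Verification: at each break x_0, at least two indices attain the minimum of min_i(a_i + i · x_0).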